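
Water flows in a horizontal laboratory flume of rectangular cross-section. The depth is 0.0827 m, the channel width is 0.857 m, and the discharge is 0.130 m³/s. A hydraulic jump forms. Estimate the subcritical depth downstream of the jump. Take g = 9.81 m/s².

q = Q/b = 0.130/0.857 = 0.152 m²/s; V₁ = q/y₁ = 1.83 m/s. Fr₁ = V₁/√(g·y₁) = 2.04.
Sequent-depth ratio: y₂/y₁ = ½[√(1 + 8Fr₁²) − 1] = ½[√34.18 − 1] = 2.42.
y₂ = 2.42 × 0.0827 = 0.200 m.

y₂ = 0.200 m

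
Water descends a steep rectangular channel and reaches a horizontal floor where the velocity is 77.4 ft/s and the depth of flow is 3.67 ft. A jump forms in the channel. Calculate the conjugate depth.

Fr₁ = V₁/√(g·y₁) = 77.4/√(32.2×3.67) = 7.12.
By Bélanger, y₂/y₁ = ½[√(1 + 8Fr₁²) − 1] = ½[√406.6 − 1] = 9.58.
y₂ = 9.58 × 3.67 = 35.2 ft.

y₂ = 35.2 ft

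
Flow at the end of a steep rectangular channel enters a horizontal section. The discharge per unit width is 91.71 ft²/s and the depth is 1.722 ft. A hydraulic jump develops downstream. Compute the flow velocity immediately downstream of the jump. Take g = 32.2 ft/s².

V₂ = 5.532 ft/s

V₁ = q/y₁ = 91.71/1.722 = 53.26 ft/s. Fr₁ = V₁/√(g·y₁) = 53.26/√(32.2×1.722) = 7.152.
Sequent-depth ratio: y₂/y₁ = ½[√(1 + 8Fr₁²) − 1] = ½[√410.23 − 1] = 9.627.
y₂ = 9.627 × 1.722 = 16.58 ft.
V₂ = q/y₂ = 91.71/16.58 = 5.532 ft/s.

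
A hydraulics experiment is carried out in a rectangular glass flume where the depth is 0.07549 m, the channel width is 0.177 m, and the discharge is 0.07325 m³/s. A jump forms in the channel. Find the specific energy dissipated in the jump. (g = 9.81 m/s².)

q = Q/b = 0.07325/0.177 = 0.4138 m²/s; V₁ = q/y₁ = 5.482 m/s. Fr₁ = V₁/√(g·y₁) = 6.370.
Conjugate-depth relation: y₂/y₁ = ½[√(1 + 8Fr₁²) − 1] = ½[√325.65 − 1] = 8.523.
y₂ = 8.523 × 0.07549 = 0.6434 m.
V₂ = q/y₂ = 0.4138/0.6434 = 0.6432 m/s. E₁ = y₁ + V₁²/2g = 1.607 m; E₂ = y₂ + V₂²/2g = 0.6645 m. ΔE = E₁ − E₂ = 0.9428 m.

ΔE = 0.9428 m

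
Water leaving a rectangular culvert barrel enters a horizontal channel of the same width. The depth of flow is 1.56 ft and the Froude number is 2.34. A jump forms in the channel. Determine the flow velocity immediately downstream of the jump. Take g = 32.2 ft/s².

V₂ = 5.83 ft/s

Fr₁ = 2.34 (given).
Conjugate-depth relation: y₂/y₁ = ½[√(1 + 8Fr₁²) − 1] = ½[√44.80 − 1] = 2.85.
y₂ = 2.85 × 1.56 = 4.44 ft.
V₁ = Fr₁·√(g·y₁) = 2.34×√(32.2×1.56) = 16.6 ft/s; q = V₁·y₁ = 25.9 ft²/s.
V₂ = q/y₂ = 25.9/4.44 = 5.83 ft/s.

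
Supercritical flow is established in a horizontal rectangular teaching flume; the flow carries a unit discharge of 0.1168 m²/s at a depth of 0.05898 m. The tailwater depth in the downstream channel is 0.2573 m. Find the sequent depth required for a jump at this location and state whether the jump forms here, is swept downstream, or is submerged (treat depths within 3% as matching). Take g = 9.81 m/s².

V₁ = q/y₁ = 0.1168/0.05898 = 1.980 m/s. Fr₁ = V₁/√(g·y₁) = 1.980/√(9.81×0.05898) = 2.603.
By Bélanger, y₂/y₁ = ½[√(1 + 8Fr₁²) − 1] = ½[√55.224 − 1] = 3.216.
y₂ = 3.216 × 0.05898 = 0.1897 m.
Tailwater y_tw = 0.2573 m: y_tw > y₂, so the jump is submerged.

y₂ = 0.1897 m; the jump is submerged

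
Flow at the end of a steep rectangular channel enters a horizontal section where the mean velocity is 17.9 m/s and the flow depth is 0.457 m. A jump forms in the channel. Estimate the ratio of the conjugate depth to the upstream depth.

y₂/y₁ = 11.5

Fr₁ = V₁/√(g·y₁) = 17.9/√(9.81×0.457) = 8.45.
Bélanger equation: y₂/y₁ = ½[√(1 + 8Fr₁²) − 1] = ½[√572.8 − 1] = 11.5.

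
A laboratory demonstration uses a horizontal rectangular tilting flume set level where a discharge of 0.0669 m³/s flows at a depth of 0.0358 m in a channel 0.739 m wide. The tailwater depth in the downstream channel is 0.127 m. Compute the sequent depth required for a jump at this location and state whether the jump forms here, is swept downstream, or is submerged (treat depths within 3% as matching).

q = Q/b = 0.0669/0.739 = 0.0905 m²/s; V₁ = q/y₁ = 2.53 m/s. Fr₁ = V₁/√(g·y₁) = 4.27.
Conjugate-depth relation: y₂/y₁ = ½[√(1 + 8Fr₁²) − 1] = ½[√146.7 − 1] = 5.56.
y₂ = 5.56 × 0.0358 = 0.199 m.
Tailwater y_tw = 0.127 m: y_tw < y₂, so the jump is swept downstream.

y₂ = 0.199 m; the jump is swept downstream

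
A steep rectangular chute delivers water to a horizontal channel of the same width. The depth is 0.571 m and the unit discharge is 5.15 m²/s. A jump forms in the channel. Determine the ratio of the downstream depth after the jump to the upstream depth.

y₂/y₁ = 4.91

V₁ = q/y₁ = 5.15/0.571 = 9.02 m/s. Fr₁ = V₁/√(g·y₁) = 9.02/√(9.81×0.571) = 3.81.
Bélanger equation: y₂/y₁ = ½[√(1 + 8Fr₁²) − 1] = ½[√117.2 − 1] = 4.91.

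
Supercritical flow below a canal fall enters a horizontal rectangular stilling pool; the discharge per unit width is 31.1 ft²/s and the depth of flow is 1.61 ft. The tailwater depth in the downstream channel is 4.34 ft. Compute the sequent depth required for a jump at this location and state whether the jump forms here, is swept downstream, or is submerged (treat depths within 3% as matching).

y₂ = 5.36 ft; the jump is swept downstream

V₁ = q/y₁ = 31.1/1.61 = 19.3 ft/s. Fr₁ = V₁/√(g·y₁) = 19.3/√(32.2×1.61) = 2.68.
From the momentum equation for a rectangular channel, y₂/y₁ = ½[√(1 + 8Fr₁²) − 1] = ½[√58.58 − 1] = 3.33.
y₂ = 3.33 × 1.61 = 5.36 ft.
Tailwater y_tw = 4.34 ft: y_tw < y₂, so the jump is swept downstream.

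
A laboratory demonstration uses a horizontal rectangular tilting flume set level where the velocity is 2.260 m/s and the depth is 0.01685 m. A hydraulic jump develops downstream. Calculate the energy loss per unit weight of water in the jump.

Fr₁ = V₁/√(g·y₁) = 2.260/√(9.81×0.01685) = 5.559.
Bélanger equation: y₂/y₁ = ½[√(1 + 8Fr₁²) − 1] = ½[√248.19 − 1] = 7.377.
y₂ = 7.377 × 0.01685 = 0.1243 m.
q = V₁·y₁ = 2.260 × 0.01685 = 0.03808 m²/s. V₂ = q/y₂ = 0.03808/0.1243 = 0.3064 m/s. E₁ = y₁ + V₁²/2g = 0.2772 m; E₂ = y₂ + V₂²/2g = 0.1291 m. ΔE = E₁ − E₂ = 0.1481 m.

ΔE = 0.1481 m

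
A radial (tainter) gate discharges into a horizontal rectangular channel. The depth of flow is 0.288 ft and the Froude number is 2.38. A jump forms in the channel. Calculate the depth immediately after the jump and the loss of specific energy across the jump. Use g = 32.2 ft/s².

Fr₁ = 2.38 (given).
Bélanger equation: y₂/y₁ = ½[√(1 + 8Fr₁²) − 1] = ½[√46.32 − 1] = 2.90.
y₂ = 2.90 × 0.288 = 0.836 ft.
Head loss: ΔE = (y₂ − y₁)³/(4y₁y₂) = (0.836 − 0.288)³/(4×0.288×0.836) = 0.165/0.963 = 0.171 ft.

y₂ = 0.836 ft; ΔE = 0.171 ft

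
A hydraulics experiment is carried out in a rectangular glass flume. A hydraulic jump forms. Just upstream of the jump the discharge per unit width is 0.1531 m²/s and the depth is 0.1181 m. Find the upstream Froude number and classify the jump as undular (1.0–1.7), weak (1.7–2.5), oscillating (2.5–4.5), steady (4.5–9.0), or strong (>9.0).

V₁ = q/y₁ = 0.1531/0.1181 = 1.296 m/s. Fr₁ = V₁/√(g·y₁) = 1.296/√(9.81×0.1181) = 1.204.
Fr₁ = 1.204 lies in the undular range.

Fr₁ = 1.204; undular jump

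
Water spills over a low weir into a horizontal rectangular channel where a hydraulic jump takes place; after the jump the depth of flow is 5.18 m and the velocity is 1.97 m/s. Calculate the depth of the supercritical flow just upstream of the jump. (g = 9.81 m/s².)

Fr₂ = V₂/√(g·y₂) = 1.97/√(9.81×5.18) = 0.276.
Since the conjugate-depth ratio holds either way, y₁/y₂ = ½[√(1 + 8Fr₂²) − 1] = ½[√1.611 − 1] = 0.135.
y₁ = 0.135 × 5.18 = 0.697 m.

y₁ = 0.697 m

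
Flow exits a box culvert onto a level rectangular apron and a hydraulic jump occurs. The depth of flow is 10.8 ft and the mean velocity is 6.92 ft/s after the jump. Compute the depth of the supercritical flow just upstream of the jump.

y₁ = 2.43 ft

Fr₂ = V₂/√(g·y₂) = 6.92/√(32.2×10.8) = 0.371.
From the momentum equation (using Fr₂), y₁/y₂ = ½[√(1 + 8Fr₂²) − 1] = ½[√2.102 − 1] = 0.225.
y₁ = 0.225 × 10.8 = 2.43 ft.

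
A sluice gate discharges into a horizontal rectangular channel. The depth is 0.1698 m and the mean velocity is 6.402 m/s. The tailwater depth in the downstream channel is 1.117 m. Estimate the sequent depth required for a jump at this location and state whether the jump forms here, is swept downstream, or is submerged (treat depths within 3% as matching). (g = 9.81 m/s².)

y₂ = 1.109 m; the jump forms here

Fr₁ = V₁/√(g·y₁) = 6.402/√(9.81×0.1698) = 4.960.
Conjugate-depth relation: y₂/y₁ = ½[√(1 + 8Fr₁²) − 1] = ½[√197.84 − 1] = 6.533.
y₂ = 6.533 × 0.1698 = 1.109 m.
Tailwater y_tw = 1.117 m: y_tw ≈ y₂, so the jump forms here.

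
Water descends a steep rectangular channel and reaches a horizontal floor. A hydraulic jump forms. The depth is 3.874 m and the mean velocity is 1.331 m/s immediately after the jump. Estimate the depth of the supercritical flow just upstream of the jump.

y₁ = 0.3326 m

Fr₂ = V₂/√(g·y₂) = 1.331/√(9.81×3.874) = 0.2159.
Applying the sequent-depth relation in reverse, y₁/y₂ = ½[√(1 + 8Fr₂²) − 1] = ½[√1.3729 − 1] = 0.08586.
y₁ = 0.08586 × 3.874 = 0.3326 m.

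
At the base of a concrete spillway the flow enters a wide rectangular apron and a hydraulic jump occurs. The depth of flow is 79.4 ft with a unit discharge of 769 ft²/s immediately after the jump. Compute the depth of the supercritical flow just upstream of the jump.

y₁ = 5.45 ft

V₂ = q/y₂ = 769/79.4 = 9.69 ft/s; Fr₂ = V₂/√(g·y₂) = 0.192.
Since the conjugate-depth ratio holds either way, y₁/y₂ = ½[√(1 + 8Fr₂²) − 1] = ½[√1.294 − 1] = 0.0687.
y₁ = 0.0687 × 79.4 = 5.45 ft.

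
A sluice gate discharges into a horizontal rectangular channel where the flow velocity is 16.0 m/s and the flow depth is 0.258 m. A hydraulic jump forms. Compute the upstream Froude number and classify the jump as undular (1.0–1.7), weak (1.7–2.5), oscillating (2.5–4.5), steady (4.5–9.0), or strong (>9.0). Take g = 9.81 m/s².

Fr₁ = V₁/√(g·y₁) = 16.0/√(9.81×0.258) = 10.1.
Fr₁ = 10.1 lies in the strong range.

Fr₁ = 10.1; strong jump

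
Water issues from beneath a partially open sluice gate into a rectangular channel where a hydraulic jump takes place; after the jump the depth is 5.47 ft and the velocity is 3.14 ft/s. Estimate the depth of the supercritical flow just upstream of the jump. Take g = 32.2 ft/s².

Fr₂ = V₂/√(g·y₂) = 3.14/√(32.2×5.47) = 0.237.
Since the conjugate-depth ratio holds either way, y₁/y₂ = ½[√(1 + 8Fr₂²) − 1] = ½[√1.448 − 1] = 0.102.
y₁ = 0.102 × 5.47 = 0.556 ft.

y₁ = 0.556 ft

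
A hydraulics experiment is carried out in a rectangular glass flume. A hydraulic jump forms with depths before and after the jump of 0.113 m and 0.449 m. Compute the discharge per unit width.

For a rectangular channel the momentum equation gives q² = ½·g·y₁·y₂·(y₁ + y₂) = ½×9.81×0.113×0.449×0.562 = 0.140.
q = √0.140 = 0.374 m²/s.

q = 0.374 m²/s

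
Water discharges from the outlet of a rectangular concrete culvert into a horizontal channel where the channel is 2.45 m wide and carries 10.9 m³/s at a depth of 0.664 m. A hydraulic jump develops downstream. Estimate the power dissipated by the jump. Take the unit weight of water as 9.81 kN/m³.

P = 62.0 kW

q = Q/b = 10.9/2.45 = 4.45 m²/s; V₁ = q/y₁ = 6.70 m/s. Fr₁ = V₁/√(g·y₁) = 2.63.
By Bélanger, y₂/y₁ = ½[√(1 + 8Fr₁²) − 1] = ½[√56.14 − 1] = 3.25.
y₂ = 3.25 × 0.664 = 2.16 m.
Head loss: ΔE = (y₂ − y₁)³/(4y₁y₂) = (2.16 − 0.664)³/(4×0.664×2.16) = 3.32/5.72 = 0.580 m.
P = γ·Q·ΔE = 9.81 × 10.9 × 0.580 = 62.0 kW.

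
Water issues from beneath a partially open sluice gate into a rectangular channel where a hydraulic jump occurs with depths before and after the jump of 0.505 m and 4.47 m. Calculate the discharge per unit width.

q = 7.42 m²/s

For a rectangular channel the momentum equation gives q² = ½·g·y₁·y₂·(y₁ + y₂) = ½×9.81×0.505×4.47×4.97 = 55.1.
q = √55.1 = 7.42 m²/s.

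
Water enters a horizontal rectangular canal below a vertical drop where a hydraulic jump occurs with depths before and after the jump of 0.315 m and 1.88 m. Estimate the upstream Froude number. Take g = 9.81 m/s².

Fr₁ = 4.56

For a rectangular channel the momentum equation gives q² = ½·g·y₁·y₂·(y₁ + y₂) = ½×9.81×0.315×1.88×2.19 = 6.38.
q = √6.38 = 2.53 m²/s.
V₁ = q/y₁ = 8.02 m/s; Fr₁ = V₁/√(g·y₁) = 4.56.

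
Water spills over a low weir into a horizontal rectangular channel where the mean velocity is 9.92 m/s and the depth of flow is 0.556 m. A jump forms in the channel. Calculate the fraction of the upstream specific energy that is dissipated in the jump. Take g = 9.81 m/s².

ΔE/E₁ = 0.419 (41.9%)

Fr₁ = V₁/√(g·y₁) = 9.92/√(9.81×0.556) = 4.25.
Bélanger equation: y₂/y₁ = ½[√(1 + 8Fr₁²) − 1] = ½[√145.3 − 1] = 5.53.
y₂ = 5.53 × 0.556 = 3.07 m.
E₁ = y₁ + V₁²/2g = 5.57 m. ΔE = (y₂ − y₁)³/(4y₁y₂) = 2.33 m. ΔE/E₁ = 2.33/5.57 = 0.419.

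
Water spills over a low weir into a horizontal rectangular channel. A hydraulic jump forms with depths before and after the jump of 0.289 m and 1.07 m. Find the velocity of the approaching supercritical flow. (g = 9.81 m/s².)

V₁ = 4.97 m/s

For a rectangular channel the momentum equation gives q² = ½·g·y₁·y₂·(y₁ + y₂) = ½×9.81×0.289×1.07×1.36 = 2.06.
q = √2.06 = 1.44 m²/s.
V₁ = q/y₁ = 1.44/0.289 = 4.97 m/s.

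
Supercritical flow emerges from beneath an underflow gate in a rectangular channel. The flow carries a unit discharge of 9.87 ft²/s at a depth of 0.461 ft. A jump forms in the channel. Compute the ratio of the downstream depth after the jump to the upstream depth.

V₁ = q/y₁ = 9.87/0.461 = 21.4 ft/s. Fr₁ = V₁/√(g·y₁) = 21.4/√(32.2×0.461) = 5.56.
From the momentum equation for a rectangular channel, y₂/y₁ = ½[√(1 + 8Fr₁²) − 1] = ½[√248.0 − 1] = 7.37.

y₂/y₁ = 7.37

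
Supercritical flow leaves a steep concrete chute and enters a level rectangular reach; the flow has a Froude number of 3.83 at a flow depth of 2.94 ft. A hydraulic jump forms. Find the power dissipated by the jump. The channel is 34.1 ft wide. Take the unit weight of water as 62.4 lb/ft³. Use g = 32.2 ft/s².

Fr₁ = 3.83 (given).
Bélanger equation: y₂/y₁ = ½[√(1 + 8Fr₁²) − 1] = ½[√118.4 − 1] = 4.94.
y₂ = 4.94 × 2.94 = 14.5 ft.
Head loss: ΔE = (y₂ − y₁)³/(4y₁y₂) = (14.5 − 2.94)³/(4×2.94×14.5) = 1554/171 = 9.10 ft.
V₁ = Fr₁·√(g·y₁) = 3.83×√(32.2×2.94) = 37.3 ft/s; q = V₁·y₁ = 110 ft²/s. Q = q·b = 110 × 34.1 = 3736 cfs. P = γ·Q·ΔE/550 = 62.4 × 3736 × 9.10 / 550 = 3856 hp.

P = 3856 hp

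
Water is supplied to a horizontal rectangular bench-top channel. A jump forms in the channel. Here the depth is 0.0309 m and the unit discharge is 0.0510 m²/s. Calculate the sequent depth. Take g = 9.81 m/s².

y₂ = 0.116 m

V₁ = q/y₁ = 0.0510/0.0309 = 1.65 m/s. Fr₁ = V₁/√(g·y₁) = 1.65/√(9.81×0.0309) = 3.00.
Bélanger equation: y₂/y₁ = ½[√(1 + 8Fr₁²) − 1] = ½[√72.89 − 1] = 3.77.
y₂ = 3.77 × 0.0309 = 0.116 m.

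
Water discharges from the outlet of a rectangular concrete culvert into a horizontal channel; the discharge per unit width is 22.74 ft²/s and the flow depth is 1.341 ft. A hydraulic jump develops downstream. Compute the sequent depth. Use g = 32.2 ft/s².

y₂ = 4.269 ft

V₁ = q/y₁ = 22.74/1.341 = 16.96 ft/s. Fr₁ = V₁/√(g·y₁) = 16.96/√(32.2×1.341) = 2.581.
Bélanger equation: y₂/y₁ = ½[√(1 + 8Fr₁²) − 1] = ½[√54.276 − 1] = 3.184.
y₂ = 3.184 × 1.341 = 4.269 ft.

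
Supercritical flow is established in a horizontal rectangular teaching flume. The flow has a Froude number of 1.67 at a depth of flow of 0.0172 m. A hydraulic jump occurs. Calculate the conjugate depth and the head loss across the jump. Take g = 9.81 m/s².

y₂ = 0.0329 m; ΔE = 0.00172 m

Fr₁ = 1.67 (given).
Sequent-depth ratio: y₂/y₁ = ½[√(1 + 8Fr₁²) − 1] = ½[√23.31 − 1] = 1.91.
y₂ = 1.91 × 0.0172 = 0.0329 m.
Head loss: ΔE = (y₂ − y₁)³/(4y₁y₂) = (0.0329 − 0.0172)³/(4×0.0172×0.0329) = 0.00000389/0.00227 = 0.00172 m.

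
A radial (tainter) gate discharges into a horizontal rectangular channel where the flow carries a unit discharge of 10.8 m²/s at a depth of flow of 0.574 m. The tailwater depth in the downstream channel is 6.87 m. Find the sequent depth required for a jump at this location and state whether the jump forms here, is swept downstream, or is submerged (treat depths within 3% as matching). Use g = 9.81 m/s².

y₂ = 6.16 m; the jump is submerged

V₁ = q/y₁ = 10.8/0.574 = 18.8 m/s. Fr₁ = V₁/√(g·y₁) = 18.8/√(9.81×0.574) = 7.93.
Conjugate-depth relation: y₂/y₁ = ½[√(1 + 8Fr₁²) − 1] = ½[√504.0 − 1] = 10.7.
y₂ = 10.7 × 0.574 = 6.16 m.
Tailwater y_tw = 6.87 m: y_tw > y₂, so the jump is submerged.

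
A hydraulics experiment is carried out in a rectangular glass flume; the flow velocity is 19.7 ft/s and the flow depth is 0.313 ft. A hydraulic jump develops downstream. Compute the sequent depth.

y₂ = 2.59 ft

Fr₁ = V₁/√(g·y₁) = 19.7/√(32.2×0.313) = 6.21.
Sequent-depth ratio: y₂/y₁ = ½[√(1 + 8Fr₁²) − 1] = ½[√309.1 − 1] = 8.29.
y₂ = 8.29 × 0.313 = 2.59 ft.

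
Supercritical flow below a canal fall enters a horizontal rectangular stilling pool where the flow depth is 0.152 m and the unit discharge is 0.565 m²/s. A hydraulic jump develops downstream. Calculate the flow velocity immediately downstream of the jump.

V₂ = 0.970 m/s

V₁ = q/y₁ = 0.565/0.152 = 3.72 m/s. Fr₁ = V₁/√(g·y₁) = 3.72/√(9.81×0.152) = 3.04.
From the momentum equation for a rectangular channel, y₂/y₁ = ½[√(1 + 8Fr₁²) − 1] = ½[√75.13 − 1] = 3.83.
y₂ = 3.83 × 0.152 = 0.583 m.
V₂ = q/y₂ = 0.565/0.583 = 0.970 m/s.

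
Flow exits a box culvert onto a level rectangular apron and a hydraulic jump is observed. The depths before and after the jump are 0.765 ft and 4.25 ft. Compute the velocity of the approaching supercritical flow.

For a rectangular channel the momentum equation gives q² = ½·g·y₁·y₂·(y₁ + y₂) = ½×32.2×0.765×4.25×5.01 = 263.
q = √263 = 16.2 ft²/s.
V₁ = q/y₁ = 16.2/0.765 = 21.2 ft/s.

V₁ = 21.2 ft/s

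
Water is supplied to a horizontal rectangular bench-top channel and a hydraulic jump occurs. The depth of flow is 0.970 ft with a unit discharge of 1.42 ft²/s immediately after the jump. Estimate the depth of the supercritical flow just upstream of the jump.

V₂ = q/y₂ = 1.42/0.970 = 1.46 ft/s; Fr₂ = V₂/√(g·y₂) = 0.262.
Applying the sequent-depth relation in reverse, y₁/y₂ = ½[√(1 + 8Fr₂²) − 1] = ½[√1.549 − 1] = 0.122.
y₁ = 0.122 × 0.970 = 0.119 ft.

y₁ = 0.119 ft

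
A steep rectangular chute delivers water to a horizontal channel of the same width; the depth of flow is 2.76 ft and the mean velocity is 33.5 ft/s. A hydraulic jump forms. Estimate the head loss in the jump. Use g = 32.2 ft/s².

ΔE = 6.79 ft

Fr₁ = V₁/√(g·y₁) = 33.5/√(32.2×2.76) = 3.55.
Sequent-depth ratio: y₂/y₁ = ½[√(1 + 8Fr₁²) − 1] = ½[√102.0 − 1] = 4.55.
y₂ = 4.55 × 2.76 = 12.6 ft.
Head loss: ΔE = (y₂ − y₁)³/(4y₁y₂) = (12.6 − 2.76)³/(4×2.76×12.6) = 941/139 = 6.79 ft.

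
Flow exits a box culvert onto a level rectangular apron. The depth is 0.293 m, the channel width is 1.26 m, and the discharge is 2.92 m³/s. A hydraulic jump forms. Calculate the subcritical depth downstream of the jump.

y₂ = 1.79 m

q = Q/b = 2.92/1.26 = 2.32 m²/s; V₁ = q/y₁ = 7.91 m/s. Fr₁ = V₁/√(g·y₁) = 4.67.
Conjugate-depth relation: y₂/y₁ = ½[√(1 + 8Fr₁²) − 1] = ½[√175.1 − 1] = 6.12.
y₂ = 6.12 × 0.293 = 1.79 m.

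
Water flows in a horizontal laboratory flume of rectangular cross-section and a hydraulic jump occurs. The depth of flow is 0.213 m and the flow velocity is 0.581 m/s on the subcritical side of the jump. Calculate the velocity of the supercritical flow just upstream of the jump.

V₁ = 2.26 m/s

Fr₂ = V₂/√(g·y₂) = 0.581/√(9.81×0.213) = 0.402.
The Bélanger relation is symmetric: y₁/y₂ = ½[√(1 + 8Fr₂²) − 1] = ½[√2.292 − 1] = 0.257.
y₁ = 0.257 × 0.213 = 0.0547 m.
V₁ = q/y₁ = 0.124/0.0547 = 2.26 m/s.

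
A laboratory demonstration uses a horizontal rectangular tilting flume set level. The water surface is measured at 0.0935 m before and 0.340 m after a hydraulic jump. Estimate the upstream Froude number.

For a rectangular channel the momentum equation gives q² = ½·g·y₁·y₂·(y₁ + y₂) = ½×9.81×0.0935×0.340×0.433 = 0.0676.
q = √0.0676 = 0.260 m²/s.
V₁ = q/y₁ = 2.78 m/s; Fr₁ = V₁/√(g·y₁) = 2.90.

Fr₁ = 2.90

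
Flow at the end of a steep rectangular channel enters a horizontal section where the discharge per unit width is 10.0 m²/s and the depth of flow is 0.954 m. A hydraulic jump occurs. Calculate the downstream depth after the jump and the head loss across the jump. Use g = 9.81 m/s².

y₂ = 4.17 m; ΔE = 2.09 m

V₁ = q/y₁ = 10.0/0.954 = 10.5 m/s. Fr₁ = V₁/√(g·y₁) = 10.5/√(9.81×0.954) = 3.43.
Bélanger equation: y₂/y₁ = ½[√(1 + 8Fr₁²) − 1] = ½[√94.92 − 1] = 4.37.
y₂ = 4.37 × 0.954 = 4.17 m.
V₂ = q/y₂ = 10.0/4.17 = 2.40 m/s. E₁ = y₁ + V₁²/2g = 6.55 m; E₂ = y₂ + V₂²/2g = 4.46 m. ΔE = E₁ − E₂ = 2.09 m.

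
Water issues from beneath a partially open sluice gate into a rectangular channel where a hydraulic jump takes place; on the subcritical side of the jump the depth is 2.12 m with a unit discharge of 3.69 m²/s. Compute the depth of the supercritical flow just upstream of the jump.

V₂ = q/y₂ = 3.69/2.12 = 1.74 m/s; Fr₂ = V₂/√(g·y₂) = 0.382.
Applying the sequent-depth relation in reverse, y₁/y₂ = ½[√(1 + 8Fr₂²) − 1] = ½[√2.165 − 1] = 0.236.
y₁ = 0.236 × 2.12 = 0.500 m.

y₁ = 0.500 m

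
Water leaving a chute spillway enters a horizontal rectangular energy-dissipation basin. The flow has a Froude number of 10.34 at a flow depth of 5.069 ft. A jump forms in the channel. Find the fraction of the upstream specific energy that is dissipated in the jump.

Fr₁ = 10.34 (given).
Sequent-depth ratio: y₂/y₁ = ½[√(1 + 8Fr₁²) − 1] = ½[√856.32 − 1] = 14.13.
y₂ = 14.13 × 5.069 = 71.63 ft.
E₁ = y₁(1 + Fr₁²/2) = 5.069×(1 + 10.34²/2) = 276.0 ft. ΔE = (y₂ − y₁)³/(4y₁y₂) = 203.1 ft. ΔE/E₁ = 203.1/276.0 = 0.736.

ΔE/E₁ = 0.736 (73.6%)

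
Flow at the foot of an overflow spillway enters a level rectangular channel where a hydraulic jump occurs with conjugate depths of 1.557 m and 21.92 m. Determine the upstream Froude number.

Fr₁ = 10.30

For a rectangular channel the momentum equation gives q² = ½·g·y₁·y₂·(y₁ + y₂) = ½×9.81×1.557×21.92×23.48 = 3930.
q = √3930 = 62.69 m²/s.
V₁ = q/y₁ = 40.26 m/s; Fr₁ = V₁/√(g·y₁) = 10.30.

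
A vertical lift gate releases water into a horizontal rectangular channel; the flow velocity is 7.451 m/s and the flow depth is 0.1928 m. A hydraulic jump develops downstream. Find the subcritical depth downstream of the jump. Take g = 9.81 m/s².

Fr₁ = V₁/√(g·y₁) = 7.451/√(9.81×0.1928) = 5.418.
Conjugate-depth relation: y₂/y₁ = ½[√(1 + 8Fr₁²) − 1] = ½[√235.82 − 1] = 7.178.
y₂ = 7.178 × 0.1928 = 1.384 m.

y₂ = 1.384 m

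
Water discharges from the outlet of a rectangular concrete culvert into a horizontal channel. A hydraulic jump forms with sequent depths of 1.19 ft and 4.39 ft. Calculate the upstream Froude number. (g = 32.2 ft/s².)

For a rectangular channel the momentum equation gives q² = ½·g·y₁·y₂·(y₁ + y₂) = ½×32.2×1.19×4.39×5.58 = 469.
q = √469 = 21.7 ft²/s.
V₁ = q/y₁ = 18.2 ft/s; Fr₁ = V₁/√(g·y₁) = 2.94.

Fr₁ = 2.94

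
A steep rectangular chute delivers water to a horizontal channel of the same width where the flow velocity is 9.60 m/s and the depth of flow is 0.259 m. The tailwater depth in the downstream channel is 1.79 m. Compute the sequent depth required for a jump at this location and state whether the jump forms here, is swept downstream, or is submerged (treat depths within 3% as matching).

Fr₁ = V₁/√(g·y₁) = 9.60/√(9.81×0.259) = 6.02.
Sequent-depth ratio: y₂/y₁ = ½[√(1 + 8Fr₁²) − 1] = ½[√291.2 − 1] = 8.03.
y₂ = 8.03 × 0.259 = 2.08 m.
Tailwater y_tw = 1.79 m: y_tw < y₂, so the jump is swept downstream.

y₂ = 2.08 m; the jump is swept downstream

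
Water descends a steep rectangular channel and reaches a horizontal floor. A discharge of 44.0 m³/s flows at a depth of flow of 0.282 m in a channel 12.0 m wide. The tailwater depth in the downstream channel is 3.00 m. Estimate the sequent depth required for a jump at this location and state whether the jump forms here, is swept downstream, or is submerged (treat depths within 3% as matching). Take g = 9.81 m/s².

y₂ = 2.98 m; the jump forms here

q = Q/b = 44.0/12.0 = 3.67 m²/s; V₁ = q/y₁ = 13.0 m/s. Fr₁ = V₁/√(g·y₁) = 7.82.
By Bélanger, y₂/y₁ = ½[√(1 + 8Fr₁²) − 1] = ½[√489.9 − 1] = 10.6.
y₂ = 10.6 × 0.282 = 2.98 m.
Tailwater y_tw = 3.00 m: y_tw ≈ y₂, so the jump forms here.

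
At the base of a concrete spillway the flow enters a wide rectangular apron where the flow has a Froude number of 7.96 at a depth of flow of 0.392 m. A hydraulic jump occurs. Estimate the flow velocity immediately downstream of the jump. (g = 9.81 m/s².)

Fr₁ = 7.96 (given).
By Bélanger, y₂/y₁ = ½[√(1 + 8Fr₁²) − 1] = ½[√507.9 − 1] = 10.8.
y₂ = 10.8 × 0.392 = 4.22 m.
V₁ = Fr₁·√(g·y₁) = 7.96×√(9.81×0.392) = 15.6 m/s; q = V₁·y₁ = 6.12 m²/s.
V₂ = q/y₂ = 6.12/4.22 = 1.45 m/s.

V₂ = 1.45 m/s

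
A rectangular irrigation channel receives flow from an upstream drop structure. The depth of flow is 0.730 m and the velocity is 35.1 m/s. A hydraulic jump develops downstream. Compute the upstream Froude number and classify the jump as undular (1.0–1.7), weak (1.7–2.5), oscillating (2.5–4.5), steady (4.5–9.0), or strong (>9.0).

Fr₁ = V₁/√(g·y₁) = 35.1/√(9.81×0.730) = 13.1.
Fr₁ = 13.1 lies in the strong range.

Fr₁ = 13.1; strong jump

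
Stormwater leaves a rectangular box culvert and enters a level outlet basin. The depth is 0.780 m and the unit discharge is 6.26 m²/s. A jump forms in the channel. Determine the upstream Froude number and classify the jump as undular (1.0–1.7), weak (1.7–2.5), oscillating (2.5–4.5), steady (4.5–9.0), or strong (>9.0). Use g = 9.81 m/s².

Fr₁ = 2.90; oscillating jump

V₁ = q/y₁ = 6.26/0.780 = 8.03 m/s. Fr₁ = V₁/√(g·y₁) = 8.03/√(9.81×0.780) = 2.90.
Fr₁ = 2.90 lies in the oscillating range.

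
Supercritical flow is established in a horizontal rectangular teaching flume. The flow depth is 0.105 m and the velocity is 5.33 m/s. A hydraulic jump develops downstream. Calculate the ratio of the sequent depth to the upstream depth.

y₂/y₁ = 6.94

Fr₁ = V₁/√(g·y₁) = 5.33/√(9.81×0.105) = 5.25.
From the momentum equation for a rectangular channel, y₂/y₁ = ½[√(1 + 8Fr₁²) − 1] = ½[√221.6 − 1] = 6.94.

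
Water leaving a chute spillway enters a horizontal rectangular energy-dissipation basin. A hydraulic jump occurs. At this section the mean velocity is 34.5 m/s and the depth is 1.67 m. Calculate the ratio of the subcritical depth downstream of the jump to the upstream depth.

Fr₁ = V₁/√(g·y₁) = 34.5/√(9.81×1.67) = 8.52.
Conjugate-depth relation: y₂/y₁ = ½[√(1 + 8Fr₁²) − 1] = ½[√582.2 − 1] = 11.6.

y₂/y₁ = 11.6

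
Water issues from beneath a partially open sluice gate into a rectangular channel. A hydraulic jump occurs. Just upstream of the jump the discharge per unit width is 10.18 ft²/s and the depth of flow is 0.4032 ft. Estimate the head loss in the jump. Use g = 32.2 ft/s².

V₁ = q/y₁ = 10.18/0.4032 = 25.25 ft/s. Fr₁ = V₁/√(g·y₁) = 25.25/√(32.2×0.4032) = 7.007.
Bélanger equation: y₂/y₁ = ½[√(1 + 8Fr₁²) − 1] = ½[√393.80 − 1] = 9.422.
y₂ = 9.422 × 0.4032 = 3.799 ft.
Head loss: ΔE = (y₂ − y₁)³/(4y₁y₂) = (3.799 − 0.4032)³/(4×0.4032×3.799) = 39.16/6.127 = 6.391 ft.

ΔE = 6.391 ft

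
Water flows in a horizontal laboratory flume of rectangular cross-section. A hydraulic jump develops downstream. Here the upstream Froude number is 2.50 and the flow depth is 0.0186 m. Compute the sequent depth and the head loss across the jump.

Fr₁ = 2.50 (given).
Conjugate-depth relation: y₂/y₁ = ½[√(1 + 8Fr₁²) − 1] = ½[√51.00 − 1] = 3.07.
y₂ = 3.07 × 0.0186 = 0.0571 m.
Head loss: ΔE = (y₂ − y₁)³/(4y₁y₂) = (0.0571 − 0.0186)³/(4×0.0186×0.0571) = 0.0000571/0.00425 = 0.0134 m.

y₂ = 0.0571 m; ΔE = 0.0134 m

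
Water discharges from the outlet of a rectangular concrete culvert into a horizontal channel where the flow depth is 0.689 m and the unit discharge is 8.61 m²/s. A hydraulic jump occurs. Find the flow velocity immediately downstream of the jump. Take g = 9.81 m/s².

V₂ = 1.98 m/s

V₁ = q/y₁ = 8.61/0.689 = 12.5 m/s. Fr₁ = V₁/√(g·y₁) = 12.5/√(9.81×0.689) = 4.81.
From the momentum equation for a rectangular channel, y₂/y₁ = ½[√(1 + 8Fr₁²) − 1] = ½[√185.8 − 1] = 6.32.
y₂ = 6.32 × 0.689 = 4.35 m.
V₂ = q/y₂ = 8.61/4.35 = 1.98 m/s.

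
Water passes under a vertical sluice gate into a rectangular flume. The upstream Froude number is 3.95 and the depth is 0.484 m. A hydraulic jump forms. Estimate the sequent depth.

y₂ = 2.47 m

Fr₁ = 3.95 (given).
From the momentum equation for a rectangular channel, y₂/y₁ = ½[√(1 + 8Fr₁²) − 1] = ½[√125.8 − 1] = 5.11.
y₂ = 5.11 × 0.484 = 2.47 m.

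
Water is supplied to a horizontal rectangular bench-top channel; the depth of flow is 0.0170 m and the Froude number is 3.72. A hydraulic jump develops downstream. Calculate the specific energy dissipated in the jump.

ΔE = 0.0482 m

Fr₁ = 3.72 (given).
Sequent-depth ratio: y₂/y₁ = ½[√(1 + 8Fr₁²) − 1] = ½[√111.7 − 1] = 4.78.
y₂ = 4.78 × 0.0170 = 0.0813 m.
Head loss: ΔE = (y₂ − y₁)³/(4y₁y₂) = (0.0813 − 0.0170)³/(4×0.0170×0.0813) = 0.000266/0.00553 = 0.0482 m.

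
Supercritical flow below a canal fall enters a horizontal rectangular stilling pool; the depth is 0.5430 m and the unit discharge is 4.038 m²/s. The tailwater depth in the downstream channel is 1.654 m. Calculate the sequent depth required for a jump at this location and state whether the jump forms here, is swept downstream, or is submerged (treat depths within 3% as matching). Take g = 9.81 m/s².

y₂ = 2.218 m; the jump is swept downstream

V₁ = q/y₁ = 4.038/0.5430 = 7.436 m/s. Fr₁ = V₁/√(g·y₁) = 7.436/√(9.81×0.5430) = 3.222.
Conjugate-depth relation: y₂/y₁ = ½[√(1 + 8Fr₁²) − 1] = ½[√84.053 − 1] = 4.084.
y₂ = 4.084 × 0.5430 = 2.218 m.
Tailwater y_tw = 1.654 m: y_tw < y₂, so the jump is swept downstream.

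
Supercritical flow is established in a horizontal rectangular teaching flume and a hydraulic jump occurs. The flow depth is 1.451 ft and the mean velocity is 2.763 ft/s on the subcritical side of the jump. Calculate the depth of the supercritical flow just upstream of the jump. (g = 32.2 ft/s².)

Fr₂ = V₂/√(g·y₂) = 2.763/√(32.2×1.451) = 0.4042.
The Bélanger relation is symmetric: y₁/y₂ = ½[√(1 + 8Fr₂²) − 1] = ½[√2.3072 − 1] = 0.2595.
y₁ = 0.2595 × 1.451 = 0.3765 ft.

y₁ = 0.3765 ft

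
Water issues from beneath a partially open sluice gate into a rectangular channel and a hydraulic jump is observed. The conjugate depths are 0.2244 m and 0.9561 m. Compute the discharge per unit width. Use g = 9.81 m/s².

q = 1.115 m²/s

For a rectangular channel the momentum equation gives q² = ½·g·y₁·y₂·(y₁ + y₂) = ½×9.81×0.2244×0.9561×1.180 = 1.242.
q = √1.242 = 1.115 m²/s.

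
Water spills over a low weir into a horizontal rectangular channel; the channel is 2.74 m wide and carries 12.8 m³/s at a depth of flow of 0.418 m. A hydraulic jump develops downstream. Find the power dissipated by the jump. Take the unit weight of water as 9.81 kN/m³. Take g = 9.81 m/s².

q = Q/b = 12.8/2.74 = 4.67 m²/s; V₁ = q/y₁ = 11.2 m/s. Fr₁ = V₁/√(g·y₁) = 5.52.
Conjugate-depth relation: y₂/y₁ = ½[√(1 + 8Fr₁²) − 1] = ½[√244.7 − 1] = 7.32.
y₂ = 7.32 × 0.418 = 3.06 m.
Head loss: ΔE = (y₂ − y₁)³/(4y₁y₂) = (3.06 − 0.418)³/(4×0.418×3.06) = 18.4/5.12 = 3.61 m.
P = γ·Q·ΔE = 9.81 × 12.8 × 3.61 = 453 kW.

P = 453 kW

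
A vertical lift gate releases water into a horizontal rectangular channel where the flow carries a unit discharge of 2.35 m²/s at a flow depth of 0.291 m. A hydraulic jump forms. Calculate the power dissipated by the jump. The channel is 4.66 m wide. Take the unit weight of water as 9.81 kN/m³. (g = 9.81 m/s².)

P = 183 kW

V₁ = q/y₁ = 2.35/0.291 = 8.08 m/s. Fr₁ = V₁/√(g·y₁) = 8.08/√(9.81×0.291) = 4.78.
By Bélanger, y₂/y₁ = ½[√(1 + 8Fr₁²) − 1] = ½[√183.8 − 1] = 6.28.
y₂ = 6.28 × 0.291 = 1.83 m.
V₂ = q/y₂ = 2.35/1.83 = 1.29 m/s. E₁ = y₁ + V₁²/2g = 3.61 m; E₂ = y₂ + V₂²/2g = 1.91 m. ΔE = E₁ − E₂ = 1.70 m.
Q = q·b = 2.35 × 4.66 = 11.0 m³/s. P = γ·Q·ΔE = 9.81 × 11.0 × 1.70 = 183 kW.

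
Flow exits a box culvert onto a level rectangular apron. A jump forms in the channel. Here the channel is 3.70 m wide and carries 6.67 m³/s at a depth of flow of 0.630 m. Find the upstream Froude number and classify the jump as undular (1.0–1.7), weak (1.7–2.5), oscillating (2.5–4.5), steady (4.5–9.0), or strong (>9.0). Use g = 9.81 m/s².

Fr₁ = 1.15; undular jump

q = Q/b = 6.67/3.70 = 1.80 m²/s; V₁ = q/y₁ = 2.86 m/s. Fr₁ = V₁/√(g·y₁) = 1.15.
Fr₁ = 1.15 lies in the undular range.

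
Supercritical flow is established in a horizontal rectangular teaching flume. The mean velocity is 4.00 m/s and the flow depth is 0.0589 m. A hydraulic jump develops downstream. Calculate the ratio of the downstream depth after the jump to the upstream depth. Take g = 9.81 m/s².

y₂/y₁ = 6.96

Fr₁ = V₁/√(g·y₁) = 4.00/√(9.81×0.0589) = 5.26.
Bélanger equation: y₂/y₁ = ½[√(1 + 8Fr₁²) − 1] = ½[√222.5 − 1] = 6.96.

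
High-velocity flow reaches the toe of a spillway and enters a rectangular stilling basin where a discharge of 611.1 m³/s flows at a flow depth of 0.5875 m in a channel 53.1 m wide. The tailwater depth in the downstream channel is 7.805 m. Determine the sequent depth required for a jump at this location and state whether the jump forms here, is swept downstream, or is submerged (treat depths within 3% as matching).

q = Q/b = 611.1/53.1 = 11.51 m²/s; V₁ = q/y₁ = 19.59 m/s. Fr₁ = V₁/√(g·y₁) = 8.160.
Bélanger equation: y₂/y₁ = ½[√(1 + 8Fr₁²) − 1] = ½[√533.64 − 1] = 11.05.
y₂ = 11.05 × 0.5875 = 6.492 m.
Tailwater y_tw = 7.805 m: y_tw > y₂, so the jump is submerged.

y₂ = 6.492 m; the jump is submerged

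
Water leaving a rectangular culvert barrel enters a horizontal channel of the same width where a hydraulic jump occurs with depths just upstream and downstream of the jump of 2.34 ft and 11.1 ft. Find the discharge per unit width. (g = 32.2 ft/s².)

For a rectangular channel the momentum equation gives q² = ½·g·y₁·y₂·(y₁ + y₂) = ½×32.2×2.34×11.1×13.4 = 5620.
q = √5620 = 75.0 ft²/s.

q = 75.0 ft²/s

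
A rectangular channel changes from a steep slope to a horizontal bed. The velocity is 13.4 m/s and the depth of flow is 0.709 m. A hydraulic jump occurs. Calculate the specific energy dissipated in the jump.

ΔE = 4.90 m

Fr₁ = V₁/√(g·y₁) = 13.4/√(9.81×0.709) = 5.08.
Bélanger equation: y₂/y₁ = ½[√(1 + 8Fr₁²) − 1] = ½[√207.5 − 1] = 6.70.
y₂ = 6.70 × 0.709 = 4.75 m.
q = V₁·y₁ = 13.4 × 0.709 = 9.50 m²/s. V₂ = q/y₂ = 9.50/4.75 = 2.00 m/s. E₁ = y₁ + V₁²/2g = 9.86 m; E₂ = y₂ + V₂²/2g = 4.96 m. ΔE = E₁ − E₂ = 4.90 m.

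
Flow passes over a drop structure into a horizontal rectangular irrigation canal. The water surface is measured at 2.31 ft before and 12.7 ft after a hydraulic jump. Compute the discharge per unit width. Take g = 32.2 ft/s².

For a rectangular channel the momentum equation gives q² = ½·g·y₁·y₂·(y₁ + y₂) = ½×32.2×2.31×12.7×15.0 = 7090.
q = √7090 = 84.2 ft²/s.

q = 84.2 ft²/s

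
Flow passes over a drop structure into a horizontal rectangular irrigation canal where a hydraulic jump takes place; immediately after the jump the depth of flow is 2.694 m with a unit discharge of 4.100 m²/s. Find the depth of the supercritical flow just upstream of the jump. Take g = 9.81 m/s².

V₂ = q/y₂ = 4.100/2.694 = 1.522 m/s; Fr₂ = V₂/√(g·y₂) = 0.2960.
From the momentum equation (using Fr₂), y₁/y₂ = ½[√(1 + 8Fr₂²) − 1] = ½[√1.7011 − 1] = 0.1521.
y₁ = 0.1521 × 2.694 = 0.4099 m.

y₁ = 0.4099 m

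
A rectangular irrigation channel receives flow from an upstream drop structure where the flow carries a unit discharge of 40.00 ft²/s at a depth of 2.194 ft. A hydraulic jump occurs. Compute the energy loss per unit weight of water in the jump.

ΔE = 0.8745 ft

V₁ = q/y₁ = 40.00/2.194 = 18.23 ft/s. Fr₁ = V₁/√(g·y₁) = 18.23/√(32.2×2.194) = 2.169.
Conjugate-depth relation: y₂/y₁ = ½[√(1 + 8Fr₁²) − 1] = ½[√38.640 − 1] = 2.608.
y₂ = 2.608 × 2.194 = 5.722 ft.
V₂ = q/y₂ = 40.00/5.722 = 6.991 ft/s. E₁ = y₁ + V₁²/2g = 7.355 ft; E₂ = y₂ + V₂²/2g = 6.481 ft. ΔE = E₁ − E₂ = 0.8745 ft.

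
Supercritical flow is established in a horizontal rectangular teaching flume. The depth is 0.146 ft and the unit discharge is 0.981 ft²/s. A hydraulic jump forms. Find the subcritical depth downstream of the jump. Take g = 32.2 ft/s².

y₂ = 0.571 ft

V₁ = q/y₁ = 0.981/0.146 = 6.72 ft/s. Fr₁ = V₁/√(g·y₁) = 6.72/√(32.2×0.146) = 3.10.
From the momentum equation for a rectangular channel, y₂/y₁ = ½[√(1 + 8Fr₁²) − 1] = ½[√77.83 − 1] = 3.91.
y₂ = 3.91 × 0.146 = 0.571 ft.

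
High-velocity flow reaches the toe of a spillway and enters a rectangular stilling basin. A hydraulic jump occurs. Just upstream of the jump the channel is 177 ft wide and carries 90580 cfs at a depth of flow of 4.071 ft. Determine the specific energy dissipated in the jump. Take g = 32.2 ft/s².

q = Q/b = 90580/177 = 511.8 ft²/s; V₁ = q/y₁ = 125.7 ft/s. Fr₁ = V₁/√(g·y₁) = 10.98.
Sequent-depth ratio: y₂/y₁ = ½[√(1 + 8Fr₁²) − 1] = ½[√965.38 − 1] = 15.04.
y₂ = 15.04 × 4.071 = 61.21 ft.
V₂ = q/y₂ = 511.8/61.21 = 8.361 ft/s. E₁ = y₁ + V₁²/2g = 249.4 ft; E₂ = y₂ + V₂²/2g = 62.29 ft. ΔE = E₁ − E₂ = 187.2 ft.

ΔE = 187.2 ft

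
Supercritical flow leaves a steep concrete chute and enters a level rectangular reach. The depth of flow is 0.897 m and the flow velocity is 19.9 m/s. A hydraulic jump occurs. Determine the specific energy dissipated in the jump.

ΔE = 12.8 m

Fr₁ = V₁/√(g·y₁) = 19.9/√(9.81×0.897) = 6.71.
From the momentum equation for a rectangular channel, y₂/y₁ = ½[√(1 + 8Fr₁²) − 1] = ½[√361.0 − 1] = 9.00.
y₂ = 9.00 × 0.897 = 8.07 m.
Head loss: ΔE = (y₂ − y₁)³/(4y₁y₂) = (8.07 − 0.897)³/(4×0.897×8.07) = 370/29.0 = 12.8 m.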